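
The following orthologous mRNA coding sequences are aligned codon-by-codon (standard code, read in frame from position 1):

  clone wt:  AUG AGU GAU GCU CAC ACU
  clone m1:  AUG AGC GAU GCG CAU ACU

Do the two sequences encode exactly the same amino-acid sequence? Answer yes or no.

yes

Codon 1: AUG Met / AUG Met — identical.
Codon 2: AGU Ser / AGC Ser — synonymous.
Codon 3: GAU Asp / GAU Asp — identical.
Codon 4: GCU Ala / GCG Ala — synonymous.
Codon 5: CAC His / CAU His — synonymous.
Codon 6: ACU Thr / ACU Thr — identical.
Nonsynonymous differences: 0 → same protein.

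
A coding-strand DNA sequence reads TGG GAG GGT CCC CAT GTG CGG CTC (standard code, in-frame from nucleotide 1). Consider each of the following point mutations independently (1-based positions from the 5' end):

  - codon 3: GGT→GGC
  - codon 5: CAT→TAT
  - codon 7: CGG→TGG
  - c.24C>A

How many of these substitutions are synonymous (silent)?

2

Codon 3: GGT (Gly) → GGC (Gly) — synonymous.
Codon 5: CAT (His) → TAT (Tyr) — missense.
Codon 7: CGG (Arg) → TGG (Trp) — missense.
Codon 8: CTC (Leu) → CTA (Leu) — synonymous.
Synonymous: 2 of 4.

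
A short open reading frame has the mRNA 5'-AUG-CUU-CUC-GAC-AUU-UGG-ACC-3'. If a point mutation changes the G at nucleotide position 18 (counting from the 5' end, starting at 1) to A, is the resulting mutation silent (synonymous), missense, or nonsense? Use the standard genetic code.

nonsense

Position 18 falls in codon 6: UGG → Trp.
After the substitution the codon is UGA → Stop.
The new codon is a stop codon, so this is a nonsense mutation.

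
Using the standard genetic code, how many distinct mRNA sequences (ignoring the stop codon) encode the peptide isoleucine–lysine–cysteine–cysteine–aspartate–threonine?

192

Ile: 3 codons.
Lys: 2 codons.
Cys: 2 codons.
Cys: 2 codons.
Asp: 2 codons.
Thr: 4 codons.
3 × 2 × 2 × 2 × 2 × 4 = 192.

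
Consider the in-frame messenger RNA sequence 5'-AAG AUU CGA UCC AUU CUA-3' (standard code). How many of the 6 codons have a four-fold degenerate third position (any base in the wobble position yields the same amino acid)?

3

Codon 1 AAG (Lys): third position 2-fold.
Codon 2 AUU (Ile): third position 3-fold.
Codon 3 CGA (Arg): third position 4-fold.
Codon 4 UCC (Ser): third position 4-fold.
Codon 5 AUU (Ile): third position 3-fold.
Codon 6 CUA (Leu): third position 4-fold.
Four-fold degenerate third positions: 3.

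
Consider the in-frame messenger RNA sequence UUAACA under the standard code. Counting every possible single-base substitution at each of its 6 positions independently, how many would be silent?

Codon 1 (UUA, Leu): 2 synonymous substitutions.
Codon 2 (ACA, Thr): 3 synonymous substitutions.
Total: 2 + 3 = 5.

5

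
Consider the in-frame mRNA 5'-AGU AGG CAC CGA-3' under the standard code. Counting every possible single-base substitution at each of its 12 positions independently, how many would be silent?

8

Codon 1 (AGU, Ser): 1 synonymous substitution.
Codon 2 (AGG, Arg): 2 synonymous substitutions.
Codon 3 (CAC, His): 1 synonymous substitution.
Codon 4 (CGA, Arg): 4 synonymous substitutions.
Total: 1 + 2 + 1 + 4 = 8.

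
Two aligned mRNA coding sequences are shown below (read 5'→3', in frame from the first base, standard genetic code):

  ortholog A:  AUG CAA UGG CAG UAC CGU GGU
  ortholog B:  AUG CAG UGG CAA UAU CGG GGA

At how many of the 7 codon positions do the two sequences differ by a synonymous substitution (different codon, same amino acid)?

Codon 1: AUG Met / AUG Met — identical.
Codon 2: CAA Gln / CAG Gln — synonymous.
Codon 3: UGG Trp / UGG Trp — identical.
Codon 4: CAG Gln / CAA Gln — synonymous.
Codon 5: UAC Tyr / UAU Tyr — synonymous.
Codon 6: CGU Arg / CGG Arg — synonymous.
Codon 7: GGU Gly / GGA Gly — synonymous.
Synonymous differences: 5.

5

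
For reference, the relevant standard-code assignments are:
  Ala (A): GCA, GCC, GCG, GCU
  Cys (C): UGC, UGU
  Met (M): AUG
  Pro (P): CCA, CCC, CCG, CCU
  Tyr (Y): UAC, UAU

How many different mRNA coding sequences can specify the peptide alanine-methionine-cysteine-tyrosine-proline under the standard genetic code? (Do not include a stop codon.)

64

Ala: 4 codons.
Met: 1 codon.
Cys: 2 codons.
Tyr: 2 codons.
Pro: 4 codons.
4 × 1 × 2 × 2 × 4 = 64.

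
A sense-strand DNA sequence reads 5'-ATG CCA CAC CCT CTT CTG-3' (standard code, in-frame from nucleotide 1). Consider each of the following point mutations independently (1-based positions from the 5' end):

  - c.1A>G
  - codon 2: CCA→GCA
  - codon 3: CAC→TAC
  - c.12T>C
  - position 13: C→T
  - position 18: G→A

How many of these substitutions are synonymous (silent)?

2

Codon 1: ATG (Met) → GTG (Val) — missense.
Codon 2: CCA (Pro) → GCA (Ala) — missense.
Codon 3: CAC (His) → TAC (Tyr) — missense.
Codon 4: CCT (Pro) → CCC (Pro) — synonymous.
Codon 5: CTT (Leu) → TTT (Phe) — missense.
Codon 6: CTG (Leu) → CTA (Leu) — synonymous.
Synonymous: 2 of 6.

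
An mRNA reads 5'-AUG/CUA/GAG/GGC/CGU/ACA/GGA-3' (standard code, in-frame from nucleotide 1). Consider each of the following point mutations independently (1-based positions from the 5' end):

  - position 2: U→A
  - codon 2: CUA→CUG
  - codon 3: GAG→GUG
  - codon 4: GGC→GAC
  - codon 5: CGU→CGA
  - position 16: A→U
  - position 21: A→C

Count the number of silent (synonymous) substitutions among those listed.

Codon 1: AUG (Met) → AAG (Lys) — missense.
Codon 2: CUA (Leu) → CUG (Leu) — synonymous.
Codon 3: GAG (Glu) → GUG (Val) — missense.
Codon 4: GGC (Gly) → GAC (Asp) — missense.
Codon 5: CGU (Arg) → CGA (Arg) — synonymous.
Codon 6: ACA (Thr) → UCA (Ser) — missense.
Codon 7: GGA (Gly) → GGC (Gly) — synonymous.
Synonymous: 3 of 7.

3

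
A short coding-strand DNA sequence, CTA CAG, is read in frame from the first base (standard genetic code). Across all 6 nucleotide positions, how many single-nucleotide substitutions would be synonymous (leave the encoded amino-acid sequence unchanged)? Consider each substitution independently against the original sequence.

5

Codon 1 (CTA, Leu): 4 synonymous substitutions.
Codon 2 (CAG, Gln): 1 synonymous substitution.
Total: 4 + 1 = 5.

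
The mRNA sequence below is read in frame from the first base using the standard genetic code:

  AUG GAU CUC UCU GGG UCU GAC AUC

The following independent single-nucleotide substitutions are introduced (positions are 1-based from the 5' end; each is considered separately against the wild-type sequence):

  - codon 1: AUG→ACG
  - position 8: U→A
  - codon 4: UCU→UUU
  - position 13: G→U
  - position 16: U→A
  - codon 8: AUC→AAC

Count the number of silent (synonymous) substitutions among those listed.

Codon 1: AUG (Met) → ACG (Thr) — missense.
Codon 3: CUC (Leu) → CAC (His) — missense.
Codon 4: UCU (Ser) → UUU (Phe) — missense.
Codon 5: GGG (Gly) → UGG (Trp) — missense.
Codon 6: UCU (Ser) → ACU (Thr) — missense.
Codon 8: AUC (Ile) → AAC (Asn) — missense.
Synonymous: 0 of 6.

0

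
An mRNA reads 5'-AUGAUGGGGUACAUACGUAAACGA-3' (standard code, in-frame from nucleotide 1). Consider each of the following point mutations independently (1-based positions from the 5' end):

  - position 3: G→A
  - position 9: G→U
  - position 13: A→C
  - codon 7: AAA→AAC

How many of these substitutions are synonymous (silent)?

Codon 1: AUG (Met) → AUA (Ile) — missense.
Codon 3: GGG (Gly) → GGU (Gly) — synonymous.
Codon 5: AUA (Ile) → CUA (Leu) — missense.
Codon 7: AAA (Lys) → AAC (Asn) — missense.
Synonymous: 1 of 4.

1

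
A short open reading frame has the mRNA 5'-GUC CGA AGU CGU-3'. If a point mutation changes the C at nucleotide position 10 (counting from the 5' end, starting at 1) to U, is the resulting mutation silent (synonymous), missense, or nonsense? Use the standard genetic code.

Position 10 falls in codon 4: CGU → Arg.
After the substitution the codon is UGU → Cys.
Arg ≠ Cys, so this is a missense mutation.

missense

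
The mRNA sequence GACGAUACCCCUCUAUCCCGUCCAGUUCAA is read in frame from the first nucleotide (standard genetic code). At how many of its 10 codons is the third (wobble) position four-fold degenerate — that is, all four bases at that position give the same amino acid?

7

Codon 1 GAC (Asp): third position 2-fold.
Codon 2 GAU (Asp): third position 2-fold.
Codon 3 ACC (Thr): third position 4-fold.
Codon 4 CCU (Pro): third position 4-fold.
Codon 5 CUA (Leu): third position 4-fold.
Codon 6 UCC (Ser): third position 4-fold.
Codon 7 CGU (Arg): third position 4-fold.
Codon 8 CCA (Pro): third position 4-fold.
Codon 9 GUU (Val): third position 4-fold.
Codon 10 CAA (Gln): third position 2-fold.
Four-fold degenerate third positions: 7.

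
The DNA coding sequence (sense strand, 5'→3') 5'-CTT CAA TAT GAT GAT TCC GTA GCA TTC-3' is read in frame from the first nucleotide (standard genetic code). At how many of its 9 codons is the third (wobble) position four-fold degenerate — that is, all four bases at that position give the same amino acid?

Codon 1 CTT (Leu): third position 4-fold.
Codon 2 CAA (Gln): third position 2-fold.
Codon 3 TAT (Tyr): third position 2-fold.
Codon 4 GAT (Asp): third position 2-fold.
Codon 5 GAT (Asp): third position 2-fold.
Codon 6 TCC (Ser): third position 4-fold.
Codon 7 GTA (Val): third position 4-fold.
Codon 8 GCA (Ala): third position 4-fold.
Codon 9 TTC (Phe): third position 2-fold.
Four-fold degenerate third positions: 4.

4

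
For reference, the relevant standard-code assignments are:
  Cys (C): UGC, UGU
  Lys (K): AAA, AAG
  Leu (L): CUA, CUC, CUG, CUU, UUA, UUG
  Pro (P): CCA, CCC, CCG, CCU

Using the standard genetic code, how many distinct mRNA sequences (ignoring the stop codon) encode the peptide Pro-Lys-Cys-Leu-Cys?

192

Pro: 4 codons.
Lys: 2 codons.
Cys: 2 codons.
Leu: 6 codons.
Cys: 2 codons.
4 × 2 × 2 × 6 × 2 = 192.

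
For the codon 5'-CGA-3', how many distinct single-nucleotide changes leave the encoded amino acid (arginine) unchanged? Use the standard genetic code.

4

Position 1: AGA → 1 synonymous.
Position 2: none → 0 synonymous.
Position 3: CGU, CGC, CGG → 3 synonymous.
Total: 1 + 0 + 3 = 4.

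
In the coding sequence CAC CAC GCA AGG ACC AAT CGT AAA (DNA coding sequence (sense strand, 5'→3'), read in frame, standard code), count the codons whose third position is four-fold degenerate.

Codon 1 CAC (His): third position 2-fold.
Codon 2 CAC (His): third position 2-fold.
Codon 3 GCA (Ala): third position 4-fold.
Codon 4 AGG (Arg): third position 2-fold.
Codon 5 ACC (Thr): third position 4-fold.
Codon 6 AAT (Asn): third position 2-fold.
Codon 7 CGT (Arg): third position 4-fold.
Codon 8 AAA (Lys): third position 2-fold.
Four-fold degenerate third positions: 3.

3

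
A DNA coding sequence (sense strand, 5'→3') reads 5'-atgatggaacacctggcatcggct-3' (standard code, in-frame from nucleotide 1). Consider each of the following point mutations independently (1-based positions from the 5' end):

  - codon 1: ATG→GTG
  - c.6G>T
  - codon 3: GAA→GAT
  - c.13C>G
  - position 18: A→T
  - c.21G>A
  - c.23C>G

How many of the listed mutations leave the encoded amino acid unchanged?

Codon 1: ATG (Met) → GTG (Val) — missense.
Codon 2: ATG (Met) → ATT (Ile) — missense.
Codon 3: GAA (Glu) → GAT (Asp) — missense.
Codon 5: CTG (Leu) → GTG (Val) — missense.
Codon 6: GCA (Ala) → GCT (Ala) — synonymous.
Codon 7: TCG (Ser) → TCA (Ser) — synonymous.
Codon 8: GCT (Ala) → GGT (Gly) — missense.
Synonymous: 2 of 7.

2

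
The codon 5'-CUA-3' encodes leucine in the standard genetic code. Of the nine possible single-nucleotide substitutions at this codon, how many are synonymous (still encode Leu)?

4

Position 1: UUA → 1 synonymous.
Position 2: none → 0 synonymous.
Position 3: CUU, CUC, CUG → 3 synonymous.
Total: 1 + 0 + 3 = 4.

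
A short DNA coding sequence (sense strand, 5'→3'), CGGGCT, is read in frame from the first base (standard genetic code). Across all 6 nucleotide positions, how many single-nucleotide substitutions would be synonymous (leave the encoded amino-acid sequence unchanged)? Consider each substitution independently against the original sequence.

7

Codon 1 (CGG, Arg): 4 synonymous substitutions.
Codon 2 (GCT, Ala): 3 synonymous substitutions.
Total: 4 + 3 = 7.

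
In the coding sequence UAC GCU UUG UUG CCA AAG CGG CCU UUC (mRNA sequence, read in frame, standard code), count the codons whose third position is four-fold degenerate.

4

Codon 1 UAC (Tyr): third position 2-fold.
Codon 2 GCU (Ala): third position 4-fold.
Codon 3 UUG (Leu): third position 2-fold.
Codon 4 UUG (Leu): third position 2-fold.
Codon 5 CCA (Pro): third position 4-fold.
Codon 6 AAG (Lys): third position 2-fold.
Codon 7 CGG (Arg): third position 4-fold.
Codon 8 CCU (Pro): third position 4-fold.
Codon 9 UUC (Phe): third position 2-fold.
Four-fold degenerate third positions: 4.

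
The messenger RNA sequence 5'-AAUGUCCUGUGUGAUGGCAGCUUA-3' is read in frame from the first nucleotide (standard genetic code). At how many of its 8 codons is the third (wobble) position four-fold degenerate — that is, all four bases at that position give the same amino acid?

3

Codon 1 AAU (Asn): third position 2-fold.
Codon 2 GUC (Val): third position 4-fold.
Codon 3 CUG (Leu): third position 4-fold.
Codon 4 UGU (Cys): third position 2-fold.
Codon 5 GAU (Asp): third position 2-fold.
Codon 6 GGC (Gly): third position 4-fold.
Codon 7 AGC (Ser): third position 2-fold.
Codon 8 UUA (Leu): third position 2-fold.
Four-fold degenerate third positions: 3.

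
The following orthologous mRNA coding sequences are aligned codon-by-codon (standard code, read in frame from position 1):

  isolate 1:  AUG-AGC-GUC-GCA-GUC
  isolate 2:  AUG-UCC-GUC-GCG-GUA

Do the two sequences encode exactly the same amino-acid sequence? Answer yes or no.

Codon 1: AUG Met / AUG Met — identical.
Codon 2: AGC Ser / UCC Ser — synonymous.
Codon 3: GUC Val / GUC Val — identical.
Codon 4: GCA Ala / GCG Ala — synonymous.
Codon 5: GUC Val / GUA Val — synonymous.
Nonsynonymous differences: 0 → same protein.

yes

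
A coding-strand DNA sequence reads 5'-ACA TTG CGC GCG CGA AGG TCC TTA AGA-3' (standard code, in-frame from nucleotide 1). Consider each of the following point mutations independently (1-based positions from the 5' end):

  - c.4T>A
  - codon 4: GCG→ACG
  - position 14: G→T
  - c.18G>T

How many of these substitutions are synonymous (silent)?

Codon 2: TTG (Leu) → ATG (Met) — missense.
Codon 4: GCG (Ala) → ACG (Thr) — missense.
Codon 5: CGA (Arg) → CTA (Leu) — missense.
Codon 6: AGG (Arg) → AGT (Ser) — missense.
Synonymous: 0 of 4.

0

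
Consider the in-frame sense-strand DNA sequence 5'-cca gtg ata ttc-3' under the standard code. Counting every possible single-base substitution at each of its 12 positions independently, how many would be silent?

9

Codon 1 (CCA, Pro): 3 synonymous substitutions.
Codon 2 (GTG, Val): 3 synonymous substitutions.
Codon 3 (ATA, Ile): 2 synonymous substitutions.
Codon 4 (TTC, Phe): 1 synonymous substitution.
Total: 3 + 3 + 2 + 1 = 9.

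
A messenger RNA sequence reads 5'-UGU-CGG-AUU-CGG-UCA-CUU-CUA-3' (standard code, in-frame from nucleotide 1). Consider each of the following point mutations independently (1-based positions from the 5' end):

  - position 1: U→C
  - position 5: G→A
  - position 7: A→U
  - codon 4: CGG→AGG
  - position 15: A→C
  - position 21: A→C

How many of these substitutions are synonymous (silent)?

Codon 1: UGU (Cys) → CGU (Arg) — missense.
Codon 2: CGG (Arg) → CAG (Gln) — missense.
Codon 3: AUU (Ile) → UUU (Phe) — missense.
Codon 4: CGG (Arg) → AGG (Arg) — synonymous.
Codon 5: UCA (Ser) → UCC (Ser) — synonymous.
Codon 7: CUA (Leu) → CUC (Leu) — synonymous.
Synonymous: 3 of 6.

3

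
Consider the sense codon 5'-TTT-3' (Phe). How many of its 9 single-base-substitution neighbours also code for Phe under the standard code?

1

Position 1: none → 0 synonymous.
Position 2: none → 0 synonymous.
Position 3: TTC → 1 synonymous.
Total: 0 + 0 + 1 = 1.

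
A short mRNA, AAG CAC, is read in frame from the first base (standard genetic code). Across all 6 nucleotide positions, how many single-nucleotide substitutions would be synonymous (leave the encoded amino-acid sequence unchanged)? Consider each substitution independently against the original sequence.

Codon 1 (AAG, Lys): 1 synonymous substitution.
Codon 2 (CAC, His): 1 synonymous substitution.
Total: 1 + 1 = 2.

2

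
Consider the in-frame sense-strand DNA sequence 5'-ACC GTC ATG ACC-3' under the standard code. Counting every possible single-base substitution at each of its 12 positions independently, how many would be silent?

9

Codon 1 (ACC, Thr): 3 synonymous substitutions.
Codon 2 (GTC, Val): 3 synonymous substitutions.
Codon 3 (ATG, Met): 0 synonymous substitutions.
Codon 4 (ACC, Thr): 3 synonymous substitutions.
Total: 3 + 3 + 0 + 3 = 9.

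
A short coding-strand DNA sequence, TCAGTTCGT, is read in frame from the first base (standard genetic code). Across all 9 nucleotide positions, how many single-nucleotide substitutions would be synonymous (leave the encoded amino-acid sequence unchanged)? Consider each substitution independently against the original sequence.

9

Codon 1 (TCA, Ser): 3 synonymous substitutions.
Codon 2 (GTT, Val): 3 synonymous substitutions.
Codon 3 (CGT, Arg): 3 synonymous substitutions.
Total: 3 + 3 + 3 = 9.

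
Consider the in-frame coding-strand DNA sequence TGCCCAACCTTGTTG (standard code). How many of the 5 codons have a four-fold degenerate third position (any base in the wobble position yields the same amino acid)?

Codon 1 TGC (Cys): third position 2-fold.
Codon 2 CCA (Pro): third position 4-fold.
Codon 3 ACC (Thr): third position 4-fold.
Codon 4 TTG (Leu): third position 2-fold.
Codon 5 TTG (Leu): third position 2-fold.
Four-fold degenerate third positions: 2.

2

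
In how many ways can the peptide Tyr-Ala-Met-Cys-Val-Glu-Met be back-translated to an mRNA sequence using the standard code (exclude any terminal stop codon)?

Tyr: 2 codons.
Ala: 4 codons.
Met: 1 codon.
Cys: 2 codons.
Val: 4 codons.
Glu: 2 codons.
Met: 1 codon.
2 × 4 × 1 × 2 × 4 × 2 × 1 = 128.

128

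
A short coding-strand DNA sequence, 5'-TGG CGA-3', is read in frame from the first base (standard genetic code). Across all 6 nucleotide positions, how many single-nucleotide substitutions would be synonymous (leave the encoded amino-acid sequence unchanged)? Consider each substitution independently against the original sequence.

4

Codon 1 (TGG, Trp): 0 synonymous substitutions.
Codon 2 (CGA, Arg): 4 synonymous substitutions.
Total: 0 + 4 = 4.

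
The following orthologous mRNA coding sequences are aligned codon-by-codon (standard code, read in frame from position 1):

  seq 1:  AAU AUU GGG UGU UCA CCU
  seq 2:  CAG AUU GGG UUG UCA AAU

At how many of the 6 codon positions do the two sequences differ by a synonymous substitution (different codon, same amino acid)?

0

Codon 1: AAU Asn / CAG Gln — nonsynonymous.
Codon 2: AUU Ile / AUU Ile — identical.
Codon 3: GGG Gly / GGG Gly — identical.
Codon 4: UGU Cys / UUG Leu — nonsynonymous.
Codon 5: UCA Ser / UCA Ser — identical.
Codon 6: CCU Pro / AAU Asn — nonsynonymous.
Synonymous differences: 0.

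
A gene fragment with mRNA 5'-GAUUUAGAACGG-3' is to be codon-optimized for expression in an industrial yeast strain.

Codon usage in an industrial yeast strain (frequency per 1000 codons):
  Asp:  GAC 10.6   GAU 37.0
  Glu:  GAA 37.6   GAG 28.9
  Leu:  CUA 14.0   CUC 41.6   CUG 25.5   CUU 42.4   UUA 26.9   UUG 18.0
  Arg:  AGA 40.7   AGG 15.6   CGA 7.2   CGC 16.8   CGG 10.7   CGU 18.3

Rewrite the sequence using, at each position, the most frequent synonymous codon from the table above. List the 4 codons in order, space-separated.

Codon 1 (Asp): best is GAU at 37.0.
Codon 2 (Leu): best is CUU at 42.4.
Codon 3 (Glu): best is GAA at 37.6.
Codon 4 (Arg): best is AGA at 40.7.

GAU CUU GAA AGA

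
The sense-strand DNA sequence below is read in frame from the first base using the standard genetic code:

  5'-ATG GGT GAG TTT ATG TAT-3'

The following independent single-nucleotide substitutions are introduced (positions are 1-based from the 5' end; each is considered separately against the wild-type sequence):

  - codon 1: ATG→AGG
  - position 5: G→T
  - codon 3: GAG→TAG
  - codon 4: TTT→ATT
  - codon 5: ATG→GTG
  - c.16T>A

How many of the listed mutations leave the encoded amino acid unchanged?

Codon 1: ATG (Met) → AGG (Arg) — missense.
Codon 2: GGT (Gly) → GTT (Val) — missense.
Codon 3: GAG (Glu) → TAG (Stop) — nonsense.
Codon 4: TTT (Phe) → ATT (Ile) — missense.
Codon 5: ATG (Met) → GTG (Val) — missense.
Codon 6: TAT (Tyr) → AAT (Asn) — missense.
Synonymous: 0 of 6.

0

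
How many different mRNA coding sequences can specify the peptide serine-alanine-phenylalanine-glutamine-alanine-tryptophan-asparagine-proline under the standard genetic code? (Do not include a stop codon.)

Ser: 6 codons.
Ala: 4 codons.
Phe: 2 codons.
Gln: 2 codons.
Ala: 4 codons.
Trp: 1 codon.
Asn: 2 codons.
Pro: 4 codons.
6 × 4 × 2 × 2 × 4 × 1 × 2 × 4 = 3072.

3072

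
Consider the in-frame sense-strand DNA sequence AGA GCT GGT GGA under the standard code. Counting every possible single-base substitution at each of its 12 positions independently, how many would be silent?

Codon 1 (AGA, Arg): 2 synonymous substitutions.
Codon 2 (GCT, Ala): 3 synonymous substitutions.
Codon 3 (GGT, Gly): 3 synonymous substitutions.
Codon 4 (GGA, Gly): 3 synonymous substitutions.
Total: 2 + 3 + 3 + 3 = 11.

11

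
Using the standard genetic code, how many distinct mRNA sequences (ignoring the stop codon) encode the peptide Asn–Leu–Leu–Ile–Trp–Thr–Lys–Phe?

Asn: 2 codons.
Leu: 6 codons.
Leu: 6 codons.
Ile: 3 codons.
Trp: 1 codon.
Thr: 4 codons.
Lys: 2 codons.
Phe: 2 codons.
2 × 6 × 6 × 3 × 1 × 4 × 2 × 2 = 3456.

3456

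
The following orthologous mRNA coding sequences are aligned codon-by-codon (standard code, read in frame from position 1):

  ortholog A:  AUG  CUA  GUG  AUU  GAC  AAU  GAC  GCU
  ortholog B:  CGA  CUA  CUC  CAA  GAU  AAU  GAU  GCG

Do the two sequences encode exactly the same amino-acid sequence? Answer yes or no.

no

Codon 1: AUG Met / CGA Arg — nonsynonymous.
Codon 2: CUA Leu / CUA Leu — identical.
Codon 3: GUG Val / CUC Leu — nonsynonymous.
Codon 4: AUU Ile / CAA Gln — nonsynonymous.
Codon 5: GAC Asp / GAU Asp — synonymous.
Codon 6: AAU Asn / AAU Asn — identical.
Codon 7: GAC Asp / GAU Asp — synonymous.
Codon 8: GCU Ala / GCG Ala — synonymous.
Nonsynonymous differences: 3 → different protein.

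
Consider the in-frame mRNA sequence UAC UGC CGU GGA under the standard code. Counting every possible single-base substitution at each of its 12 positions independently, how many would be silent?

Codon 1 (UAC, Tyr): 1 synonymous substitution.
Codon 2 (UGC, Cys): 1 synonymous substitution.
Codon 3 (CGU, Arg): 3 synonymous substitutions.
Codon 4 (GGA, Gly): 3 synonymous substitutions.
Total: 1 + 1 + 3 + 3 = 8.

8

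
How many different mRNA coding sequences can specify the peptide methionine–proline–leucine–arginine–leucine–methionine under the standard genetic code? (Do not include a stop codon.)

864

Met: 1 codon.
Pro: 4 codons.
Leu: 6 codons.
Arg: 6 codons.
Leu: 6 codons.
Met: 1 codon.
1 × 4 × 6 × 6 × 6 × 1 = 864.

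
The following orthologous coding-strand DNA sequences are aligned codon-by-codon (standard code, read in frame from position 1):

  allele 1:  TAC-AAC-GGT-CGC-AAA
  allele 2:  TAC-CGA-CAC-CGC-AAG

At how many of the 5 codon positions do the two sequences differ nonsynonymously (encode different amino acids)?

Codon 1: TAC Tyr / TAC Tyr — identical.
Codon 2: AAC Asn / CGA Arg — nonsynonymous.
Codon 3: GGT Gly / CAC His — nonsynonymous.
Codon 4: CGC Arg / CGC Arg — identical.
Codon 5: AAA Lys / AAG Lys — synonymous.
Nonsynonymous differences: 2.

2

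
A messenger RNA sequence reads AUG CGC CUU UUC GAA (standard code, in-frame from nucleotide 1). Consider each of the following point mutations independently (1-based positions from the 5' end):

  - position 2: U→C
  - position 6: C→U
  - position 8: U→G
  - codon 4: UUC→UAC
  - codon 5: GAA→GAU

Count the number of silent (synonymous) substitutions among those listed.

Codon 1: AUG (Met) → ACG (Thr) — missense.
Codon 2: CGC (Arg) → CGU (Arg) — synonymous.
Codon 3: CUU (Leu) → CGU (Arg) — missense.
Codon 4: UUC (Phe) → UAC (Tyr) — missense.
Codon 5: GAA (Glu) → GAU (Asp) — missense.
Synonymous: 1 of 5.

1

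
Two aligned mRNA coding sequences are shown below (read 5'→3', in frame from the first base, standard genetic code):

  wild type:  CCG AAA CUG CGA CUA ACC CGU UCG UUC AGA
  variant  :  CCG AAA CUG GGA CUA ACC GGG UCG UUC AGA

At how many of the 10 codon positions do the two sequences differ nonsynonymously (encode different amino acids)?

2

Codon 1: CCG Pro / CCG Pro — identical.
Codon 2: AAA Lys / AAA Lys — identical.
Codon 3: CUG Leu / CUG Leu — identical.
Codon 4: CGA Arg / GGA Gly — nonsynonymous.
Codon 5: CUA Leu / CUA Leu — identical.
Codon 6: ACC Thr / ACC Thr — identical.
Codon 7: CGU Arg / GGG Gly — nonsynonymous.
Codon 8: UCG Ser / UCG Ser — identical.
Codon 9: UUC Phe / UUC Phe — identical.
Codon 10: AGA Arg / AGA Arg — identical.
Nonsynonymous differences: 2.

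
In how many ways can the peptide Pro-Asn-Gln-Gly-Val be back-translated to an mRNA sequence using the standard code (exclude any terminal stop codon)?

Pro: 4 codons.
Asn: 2 codons.
Gln: 2 codons.
Gly: 4 codons.
Val: 4 codons.
4 × 2 × 2 × 4 × 4 = 256.

256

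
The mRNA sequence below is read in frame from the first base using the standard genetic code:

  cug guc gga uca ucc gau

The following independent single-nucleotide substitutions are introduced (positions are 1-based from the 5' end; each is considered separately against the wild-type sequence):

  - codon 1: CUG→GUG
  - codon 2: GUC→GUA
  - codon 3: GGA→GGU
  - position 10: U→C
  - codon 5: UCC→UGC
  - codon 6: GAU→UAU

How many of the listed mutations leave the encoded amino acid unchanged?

Codon 1: CUG (Leu) → GUG (Val) — missense.
Codon 2: GUC (Val) → GUA (Val) — synonymous.
Codon 3: GGA (Gly) → GGU (Gly) — synonymous.
Codon 4: UCA (Ser) → CCA (Pro) — missense.
Codon 5: UCC (Ser) → UGC (Cys) — missense.
Codon 6: GAU (Asp) → UAU (Tyr) — missense.
Synonymous: 2 of 6.

2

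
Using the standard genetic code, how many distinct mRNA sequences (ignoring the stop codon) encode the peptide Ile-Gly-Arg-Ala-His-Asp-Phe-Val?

9216

Ile: 3 codons.
Gly: 4 codons.
Arg: 6 codons.
Ala: 4 codons.
His: 2 codons.
Asp: 2 codons.
Phe: 2 codons.
Val: 4 codons.
3 × 4 × 6 × 4 × 2 × 2 × 2 × 4 = 9216.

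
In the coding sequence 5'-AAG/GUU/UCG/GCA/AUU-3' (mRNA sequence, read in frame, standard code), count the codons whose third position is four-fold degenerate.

Codon 1 AAG (Lys): third position 2-fold.
Codon 2 GUU (Val): third position 4-fold.
Codon 3 UCG (Ser): third position 4-fold.
Codon 4 GCA (Ala): third position 4-fold.
Codon 5 AUU (Ile): third position 3-fold.
Four-fold degenerate third positions: 3.

3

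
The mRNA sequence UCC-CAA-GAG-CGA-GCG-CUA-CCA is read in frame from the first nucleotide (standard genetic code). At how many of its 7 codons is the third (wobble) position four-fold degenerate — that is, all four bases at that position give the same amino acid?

5

Codon 1 UCC (Ser): third position 4-fold.
Codon 2 CAA (Gln): third position 2-fold.
Codon 3 GAG (Glu): third position 2-fold.
Codon 4 CGA (Arg): third position 4-fold.
Codon 5 GCG (Ala): third position 4-fold.
Codon 6 CUA (Leu): third position 4-fold.
Codon 7 CCA (Pro): third position 4-fold.
Four-fold degenerate third positions: 5.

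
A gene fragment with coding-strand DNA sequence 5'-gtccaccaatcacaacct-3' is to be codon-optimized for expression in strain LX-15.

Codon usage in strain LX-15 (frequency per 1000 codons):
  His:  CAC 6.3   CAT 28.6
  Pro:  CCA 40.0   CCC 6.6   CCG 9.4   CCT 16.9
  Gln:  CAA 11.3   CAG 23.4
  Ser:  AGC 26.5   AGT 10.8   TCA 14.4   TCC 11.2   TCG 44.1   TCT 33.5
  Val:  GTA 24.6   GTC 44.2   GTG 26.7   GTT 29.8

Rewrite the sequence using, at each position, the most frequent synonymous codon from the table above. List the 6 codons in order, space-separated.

GTC CAT CAG TCG CAG CCA

Codon 1 (Val): best is GTC at 44.2.
Codon 2 (His): best is CAT at 28.6.
Codon 3 (Gln): best is CAG at 23.4.
Codon 4 (Ser): best is TCG at 44.1.
Codon 5 (Gln): best is CAG at 23.4.
Codon 6 (Pro): best is CCA at 40.0.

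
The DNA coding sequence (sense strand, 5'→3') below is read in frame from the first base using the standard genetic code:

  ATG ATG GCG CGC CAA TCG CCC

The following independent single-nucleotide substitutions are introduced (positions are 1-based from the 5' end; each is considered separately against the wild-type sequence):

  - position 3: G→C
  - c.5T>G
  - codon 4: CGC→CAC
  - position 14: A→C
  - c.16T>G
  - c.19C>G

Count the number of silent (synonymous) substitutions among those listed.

0

Codon 1: ATG (Met) → ATC (Ile) — missense.
Codon 2: ATG (Met) → AGG (Arg) — missense.
Codon 4: CGC (Arg) → CAC (His) — missense.
Codon 5: CAA (Gln) → CCA (Pro) — missense.
Codon 6: TCG (Ser) → GCG (Ala) — missense.
Codon 7: CCC (Pro) → GCC (Ala) — missense.
Synonymous: 0 of 6.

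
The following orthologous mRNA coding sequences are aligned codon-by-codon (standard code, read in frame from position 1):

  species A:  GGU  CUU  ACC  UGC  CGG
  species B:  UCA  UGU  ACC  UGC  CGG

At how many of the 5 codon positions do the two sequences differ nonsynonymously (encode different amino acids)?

2

Codon 1: GGU Gly / UCA Ser — nonsynonymous.
Codon 2: CUU Leu / UGU Cys — nonsynonymous.
Codon 3: ACC Thr / ACC Thr — identical.
Codon 4: UGC Cys / UGC Cys — identical.
Codon 5: CGG Arg / CGG Arg — identical.
Nonsynonymous differences: 2.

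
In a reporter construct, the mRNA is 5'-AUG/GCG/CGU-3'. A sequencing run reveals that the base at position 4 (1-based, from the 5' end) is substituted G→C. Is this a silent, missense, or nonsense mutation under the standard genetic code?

missense

Position 4 falls in codon 2: GCG → Ala.
After the substitution the codon is CCG → Pro.
Ala ≠ Pro, so this is a missense mutation.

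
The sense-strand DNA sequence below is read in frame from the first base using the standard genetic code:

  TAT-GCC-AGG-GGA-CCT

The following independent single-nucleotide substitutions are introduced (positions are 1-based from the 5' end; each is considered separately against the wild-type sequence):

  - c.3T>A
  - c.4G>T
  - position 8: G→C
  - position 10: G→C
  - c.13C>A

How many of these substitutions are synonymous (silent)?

Codon 1: TAT (Tyr) → TAA (Stop) — nonsense.
Codon 2: GCC (Ala) → TCC (Ser) — missense.
Codon 3: AGG (Arg) → ACG (Thr) — missense.
Codon 4: GGA (Gly) → CGA (Arg) — missense.
Codon 5: CCT (Pro) → ACT (Thr) — missense.
Synonymous: 0 of 5.

0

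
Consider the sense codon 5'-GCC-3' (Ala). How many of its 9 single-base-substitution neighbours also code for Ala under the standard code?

3

Position 1: none → 0 synonymous.
Position 2: none → 0 synonymous.
Position 3: GCU, GCA, GCG → 3 synonymous.
Total: 0 + 0 + 3 = 3.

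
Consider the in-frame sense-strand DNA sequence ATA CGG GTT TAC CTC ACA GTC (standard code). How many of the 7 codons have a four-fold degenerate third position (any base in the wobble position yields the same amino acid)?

5

Codon 1 ATA (Ile): third position 3-fold.
Codon 2 CGG (Arg): third position 4-fold.
Codon 3 GTT (Val): third position 4-fold.
Codon 4 TAC (Tyr): third position 2-fold.
Codon 5 CTC (Leu): third position 4-fold.
Codon 6 ACA (Thr): third position 4-fold.
Codon 7 GTC (Val): third position 4-fold.
Four-fold degenerate third positions: 5.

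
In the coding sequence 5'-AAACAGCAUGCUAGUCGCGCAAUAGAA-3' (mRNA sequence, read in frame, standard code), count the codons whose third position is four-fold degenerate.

3

Codon 1 AAA (Lys): third position 2-fold.
Codon 2 CAG (Gln): third position 2-fold.
Codon 3 CAU (His): third position 2-fold.
Codon 4 GCU (Ala): third position 4-fold.
Codon 5 AGU (Ser): third position 2-fold.
Codon 6 CGC (Arg): third position 4-fold.
Codon 7 GCA (Ala): third position 4-fold.
Codon 8 AUA (Ile): third position 3-fold.
Codon 9 GAA (Glu): third position 2-fold.
Four-fold degenerate third positions: 3.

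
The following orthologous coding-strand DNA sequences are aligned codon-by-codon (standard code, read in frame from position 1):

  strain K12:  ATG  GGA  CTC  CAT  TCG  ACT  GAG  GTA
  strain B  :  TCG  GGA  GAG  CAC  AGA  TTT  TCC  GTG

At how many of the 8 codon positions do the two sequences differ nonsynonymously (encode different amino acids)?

Codon 1: ATG Met / TCG Ser — nonsynonymous.
Codon 2: GGA Gly / GGA Gly — identical.
Codon 3: CTC Leu / GAG Glu — nonsynonymous.
Codon 4: CAT His / CAC His — synonymous.
Codon 5: TCG Ser / AGA Arg — nonsynonymous.
Codon 6: ACT Thr / TTT Phe — nonsynonymous.
Codon 7: GAG Glu / TCC Ser — nonsynonymous.
Codon 8: GTA Val / GTG Val — synonymous.
Nonsynonymous differences: 5.

5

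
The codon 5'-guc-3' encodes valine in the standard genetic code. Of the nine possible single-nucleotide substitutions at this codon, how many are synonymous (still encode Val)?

Position 1: none → 0 synonymous.
Position 2: none → 0 synonymous.
Position 3: GUU, GUA, GUG → 3 synonymous.
Total: 0 + 0 + 3 = 3.

3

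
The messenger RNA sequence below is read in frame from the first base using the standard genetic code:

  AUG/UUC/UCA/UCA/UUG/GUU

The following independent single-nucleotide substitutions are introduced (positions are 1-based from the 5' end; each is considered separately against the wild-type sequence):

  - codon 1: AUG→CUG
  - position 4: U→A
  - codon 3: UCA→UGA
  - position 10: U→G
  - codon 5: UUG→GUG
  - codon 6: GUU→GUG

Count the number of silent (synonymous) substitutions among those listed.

Codon 1: AUG (Met) → CUG (Leu) — missense.
Codon 2: UUC (Phe) → AUC (Ile) — missense.
Codon 3: UCA (Ser) → UGA (Stop) — nonsense.
Codon 4: UCA (Ser) → GCA (Ala) — missense.
Codon 5: UUG (Leu) → GUG (Val) — missense.
Codon 6: GUU (Val) → GUG (Val) — synonymous.
Synonymous: 1 of 6.

1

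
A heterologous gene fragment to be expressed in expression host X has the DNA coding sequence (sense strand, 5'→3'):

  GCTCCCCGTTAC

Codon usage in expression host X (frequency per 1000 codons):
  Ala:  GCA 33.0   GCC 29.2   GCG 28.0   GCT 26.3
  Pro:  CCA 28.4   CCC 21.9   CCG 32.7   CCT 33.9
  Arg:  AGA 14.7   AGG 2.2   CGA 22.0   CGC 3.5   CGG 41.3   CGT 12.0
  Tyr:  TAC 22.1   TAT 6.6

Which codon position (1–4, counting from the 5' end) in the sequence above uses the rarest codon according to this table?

3

Codon 1 GCT (Ala): 26.3 per 1000.
Codon 2 CCC (Pro): 21.9 per 1000.
Codon 3 CGT (Arg): 12.0 per 1000.
Codon 4 TAC (Tyr): 22.1 per 1000.
Lowest frequency is 12.0 at codon 3.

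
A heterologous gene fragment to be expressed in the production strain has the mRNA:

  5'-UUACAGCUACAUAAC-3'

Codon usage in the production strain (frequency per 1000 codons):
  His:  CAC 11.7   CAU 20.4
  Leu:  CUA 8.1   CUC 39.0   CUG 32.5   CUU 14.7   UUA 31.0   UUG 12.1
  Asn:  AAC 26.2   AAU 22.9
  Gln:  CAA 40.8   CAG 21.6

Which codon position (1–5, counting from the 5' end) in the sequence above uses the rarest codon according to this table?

3

Codon 1 UUA (Leu): 31.0 per 1000.
Codon 2 CAG (Gln): 21.6 per 1000.
Codon 3 CUA (Leu): 8.1 per 1000.
Codon 4 CAU (His): 20.4 per 1000.
Codon 5 AAC (Asn): 26.2 per 1000.
Lowest frequency is 8.1 at codon 3.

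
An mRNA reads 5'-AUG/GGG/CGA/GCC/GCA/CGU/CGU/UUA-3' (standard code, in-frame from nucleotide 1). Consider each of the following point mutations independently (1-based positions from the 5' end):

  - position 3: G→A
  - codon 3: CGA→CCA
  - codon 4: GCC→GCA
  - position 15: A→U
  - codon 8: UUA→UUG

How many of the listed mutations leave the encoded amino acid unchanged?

Codon 1: AUG (Met) → AUA (Ile) — missense.
Codon 3: CGA (Arg) → CCA (Pro) — missense.
Codon 4: GCC (Ala) → GCA (Ala) — synonymous.
Codon 5: GCA (Ala) → GCU (Ala) — synonymous.
Codon 8: UUA (Leu) → UUG (Leu) — synonymous.
Synonymous: 3 of 5.

3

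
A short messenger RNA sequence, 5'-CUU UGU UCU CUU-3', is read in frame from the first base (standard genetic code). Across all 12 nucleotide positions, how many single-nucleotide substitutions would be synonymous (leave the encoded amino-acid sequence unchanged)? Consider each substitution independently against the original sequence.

Codon 1 (CUU, Leu): 3 synonymous substitutions.
Codon 2 (UGU, Cys): 1 synonymous substitution.
Codon 3 (UCU, Ser): 3 synonymous substitutions.
Codon 4 (CUU, Leu): 3 synonymous substitutions.
Total: 3 + 1 + 3 + 3 = 10.

10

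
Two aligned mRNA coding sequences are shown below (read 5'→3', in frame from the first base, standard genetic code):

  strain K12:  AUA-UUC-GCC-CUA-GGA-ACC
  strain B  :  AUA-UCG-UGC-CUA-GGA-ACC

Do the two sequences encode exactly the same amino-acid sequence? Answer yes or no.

Codon 1: AUA Ile / AUA Ile — identical.
Codon 2: UUC Phe / UCG Ser — nonsynonymous.
Codon 3: GCC Ala / UGC Cys — nonsynonymous.
Codon 4: CUA Leu / CUA Leu — identical.
Codon 5: GGA Gly / GGA Gly — identical.
Codon 6: ACC Thr / ACC Thr — identical.
Nonsynonymous differences: 2 → different protein.

no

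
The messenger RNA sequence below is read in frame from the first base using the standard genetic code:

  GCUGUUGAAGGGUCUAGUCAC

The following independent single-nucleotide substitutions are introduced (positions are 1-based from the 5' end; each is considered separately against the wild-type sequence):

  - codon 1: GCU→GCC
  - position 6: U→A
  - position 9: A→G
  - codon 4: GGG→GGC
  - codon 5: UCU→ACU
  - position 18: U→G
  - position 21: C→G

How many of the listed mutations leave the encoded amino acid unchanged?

4

Codon 1: GCU (Ala) → GCC (Ala) — synonymous.
Codon 2: GUU (Val) → GUA (Val) — synonymous.
Codon 3: GAA (Glu) → GAG (Glu) — synonymous.
Codon 4: GGG (Gly) → GGC (Gly) — synonymous.
Codon 5: UCU (Ser) → ACU (Thr) — missense.
Codon 6: AGU (Ser) → AGG (Arg) — missense.
Codon 7: CAC (His) → CAG (Gln) — missense.
Synonymous: 4 of 7.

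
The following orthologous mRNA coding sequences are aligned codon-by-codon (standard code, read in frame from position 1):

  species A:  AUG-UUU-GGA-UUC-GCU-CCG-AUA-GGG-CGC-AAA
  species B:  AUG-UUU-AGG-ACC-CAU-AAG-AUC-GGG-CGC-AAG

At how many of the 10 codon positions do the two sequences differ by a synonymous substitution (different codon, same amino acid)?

2

Codon 1: AUG Met / AUG Met — identical.
Codon 2: UUU Phe / UUU Phe — identical.
Codon 3: GGA Gly / AGG Arg — nonsynonymous.
Codon 4: UUC Phe / ACC Thr — nonsynonymous.
Codon 5: GCU Ala / CAU His — nonsynonymous.
Codon 6: CCG Pro / AAG Lys — nonsynonymous.
Codon 7: AUA Ile / AUC Ile — synonymous.
Codon 8: GGG Gly / GGG Gly — identical.
Codon 9: CGC Arg / CGC Arg — identical.
Codon 10: AAA Lys / AAG Lys — synonymous.
Synonymous differences: 2.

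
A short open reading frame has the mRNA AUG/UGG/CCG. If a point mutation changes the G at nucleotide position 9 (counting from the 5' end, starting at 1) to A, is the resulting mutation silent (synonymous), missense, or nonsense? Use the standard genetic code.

Position 9 falls in codon 3: CCG → Pro.
After the substitution the codon is CCA → Pro.
Both encode Pro, so the change is synonymous.

silent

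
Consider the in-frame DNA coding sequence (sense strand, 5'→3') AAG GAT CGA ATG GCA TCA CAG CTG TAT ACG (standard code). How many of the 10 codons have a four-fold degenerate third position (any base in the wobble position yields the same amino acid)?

Codon 1 AAG (Lys): third position 2-fold.
Codon 2 GAT (Asp): third position 2-fold.
Codon 3 CGA (Arg): third position 4-fold.
Codon 4 ATG (Met): third position 1-fold.
Codon 5 GCA (Ala): third position 4-fold.
Codon 6 TCA (Ser): third position 4-fold.
Codon 7 CAG (Gln): third position 2-fold.
Codon 8 CTG (Leu): third position 4-fold.
Codon 9 TAT (Tyr): third position 2-fold.
Codon 10 ACG (Thr): third position 4-fold.
Four-fold degenerate third positions: 5.

5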